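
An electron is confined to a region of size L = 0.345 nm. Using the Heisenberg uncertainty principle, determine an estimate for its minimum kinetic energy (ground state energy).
80.025 meV

Using the uncertainty principle to estimate ground state energy:

1. The position uncertainty is approximately the confinement size:
   Δx ≈ L = 3.450e-10 m

2. From ΔxΔp ≥ ℏ/2, the minimum momentum uncertainty is:
   Δp ≈ ℏ/(2L) = 1.528e-25 kg·m/s

3. The kinetic energy is approximately:
   KE ≈ (Δp)²/(2m) = (1.528e-25)²/(2 × 9.109e-31 kg)
   KE ≈ 1.282e-20 J = 80.025 meV

This is an order-of-magnitude estimate of the ground state energy.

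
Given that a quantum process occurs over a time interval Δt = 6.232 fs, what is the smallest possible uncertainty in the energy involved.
52.809 meV

Using the energy-time uncertainty principle:
ΔEΔt ≥ ℏ/2

The minimum uncertainty in energy is:
ΔE_min = ℏ/(2Δt)
ΔE_min = (1.055e-34 J·s) / (2 × 6.232e-15 s)
ΔE_min = 8.461e-21 J = 52.809 meV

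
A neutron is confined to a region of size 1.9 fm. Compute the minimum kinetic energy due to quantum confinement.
1.435 MeV

Using the uncertainty principle:

1. Position uncertainty: Δx ≈ 1.900e-15 m
2. Minimum momentum uncertainty: Δp = ℏ/(2Δx) = 2.775e-20 kg·m/s
3. Minimum kinetic energy:
   KE = (Δp)²/(2m) = (2.775e-20)²/(2 × 1.675e-27 kg)
   KE = 2.299e-13 J = 1.435 MeV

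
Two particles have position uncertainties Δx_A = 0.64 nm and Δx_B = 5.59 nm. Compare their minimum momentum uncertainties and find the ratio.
Particle A has the larger minimum momentum uncertainty, by a factor of 8.73.

For each particle, the minimum momentum uncertainty is Δp_min = ℏ/(2Δx):

Particle A: Δp_A = ℏ/(2×6.400e-10 m) = 8.239e-26 kg·m/s
Particle B: Δp_B = ℏ/(2×5.590e-09 m) = 9.433e-27 kg·m/s

Ratio: Δp_A/Δp_B = 8.73

Since Δp_min ∝ 1/Δx, the particle with smaller position uncertainty (A) has larger momentum uncertainty.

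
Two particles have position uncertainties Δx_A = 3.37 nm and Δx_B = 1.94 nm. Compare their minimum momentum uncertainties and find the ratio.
Particle B has the larger minimum momentum uncertainty, by a factor of 1.74.

For each particle, the minimum momentum uncertainty is Δp_min = ℏ/(2Δx):

Particle A: Δp_A = ℏ/(2×3.370e-09 m) = 1.565e-26 kg·m/s
Particle B: Δp_B = ℏ/(2×1.940e-09 m) = 2.718e-26 kg·m/s

Ratio: Δp_B/Δp_A = 1.74

Since Δp_min ∝ 1/Δx, the particle with smaller position uncertainty (B) has larger momentum uncertainty.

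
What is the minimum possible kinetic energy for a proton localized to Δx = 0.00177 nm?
1.656 eV

Localizing a particle requires giving it sufficient momentum uncertainty:

1. From uncertainty principle: Δp ≥ ℏ/(2Δx)
   Δp_min = (1.055e-34 J·s) / (2 × 1.770e-12 m)
   Δp_min = 2.979e-23 kg·m/s

2. This momentum uncertainty corresponds to kinetic energy:
   KE ≈ (Δp)²/(2m) = (2.979e-23)²/(2 × 1.673e-27 kg)
   KE = 2.653e-19 J = 1.656 eV

Tighter localization requires more energy.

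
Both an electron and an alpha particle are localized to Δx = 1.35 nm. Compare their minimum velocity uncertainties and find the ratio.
The electron has the larger minimum velocity uncertainty, by a ratio of 7294.3.

For both particles, Δp_min = ℏ/(2Δx) = 3.906e-26 kg·m/s (same for both).

The velocity uncertainty is Δv = Δp/m:
- electron: Δv = 3.906e-26 / 9.109e-31 = 4.288e+04 m/s = 42.877 km/s
- alpha particle: Δv = 3.906e-26 / 6.645e-27 = 5.878e+00 m/s = 5.878 m/s

Ratio: 4.288e+04 / 5.878e+00 = 7294.3

The lighter particle has larger velocity uncertainty because Δv ∝ 1/m.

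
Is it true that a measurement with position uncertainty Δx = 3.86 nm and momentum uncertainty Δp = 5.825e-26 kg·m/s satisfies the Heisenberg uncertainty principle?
Yes, it satisfies the uncertainty principle.

Calculate the product ΔxΔp:
ΔxΔp = (3.860e-09 m) × (5.825e-26 kg·m/s)
ΔxΔp = 2.248e-34 J·s

Compare to the minimum allowed value ℏ/2:
ℏ/2 = 5.273e-35 J·s

Since ΔxΔp = 2.248e-34 J·s ≥ 5.273e-35 J·s = ℏ/2,
the measurement satisfies the uncertainty principle.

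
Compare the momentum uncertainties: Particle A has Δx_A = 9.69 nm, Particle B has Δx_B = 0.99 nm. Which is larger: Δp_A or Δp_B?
Particle B has the larger minimum momentum uncertainty, by a factor of 9.79.

For each particle, the minimum momentum uncertainty is Δp_min = ℏ/(2Δx):

Particle A: Δp_A = ℏ/(2×9.690e-09 m) = 5.442e-27 kg·m/s
Particle B: Δp_B = ℏ/(2×9.900e-10 m) = 5.326e-26 kg·m/s

Ratio: Δp_B/Δp_A = 9.79

Since Δp_min ∝ 1/Δx, the particle with smaller position uncertainty (B) has larger momentum uncertainty.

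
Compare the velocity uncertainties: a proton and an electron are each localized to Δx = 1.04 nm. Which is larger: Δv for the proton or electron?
The electron has the larger minimum velocity uncertainty, by a ratio of 1836.2.

For both particles, Δp_min = ℏ/(2Δx) = 5.070e-26 kg·m/s (same for both).

The velocity uncertainty is Δv = Δp/m:
- proton: Δv = 5.070e-26 / 1.673e-27 = 3.031e+01 m/s = 30.312 m/s
- electron: Δv = 5.070e-26 / 9.109e-31 = 5.566e+04 m/s = 55.658 km/s

Ratio: 5.566e+04 / 3.031e+01 = 1836.2

The lighter particle has larger velocity uncertainty because Δv ∝ 1/m.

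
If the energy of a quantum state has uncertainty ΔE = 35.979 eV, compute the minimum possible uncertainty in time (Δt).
9.147 as

Using the energy-time uncertainty principle:
ΔEΔt ≥ ℏ/2

The minimum uncertainty in time is:
Δt_min = ℏ/(2ΔE)
Δt_min = (1.055e-34 J·s) / (2 × 5.764e-18 J)
Δt_min = 9.147e-18 s = 9.147 as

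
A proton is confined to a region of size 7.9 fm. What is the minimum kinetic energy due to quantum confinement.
83.119 keV

Using the uncertainty principle:

1. Position uncertainty: Δx ≈ 7.900e-15 m
2. Minimum momentum uncertainty: Δp = ℏ/(2Δx) = 6.675e-21 kg·m/s
3. Minimum kinetic energy:
   KE = (Δp)²/(2m) = (6.675e-21)²/(2 × 1.673e-27 kg)
   KE = 1.332e-14 J = 83.119 keV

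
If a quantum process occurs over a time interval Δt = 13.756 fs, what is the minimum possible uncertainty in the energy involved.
23.925 meV

Using the energy-time uncertainty principle:
ΔEΔt ≥ ℏ/2

The minimum uncertainty in energy is:
ΔE_min = ℏ/(2Δt)
ΔE_min = (1.055e-34 J·s) / (2 × 1.376e-14 s)
ΔE_min = 3.833e-21 J = 23.925 meV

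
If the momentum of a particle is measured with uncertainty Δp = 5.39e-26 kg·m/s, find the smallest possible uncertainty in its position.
978.267 pm

Using the Heisenberg uncertainty principle:
ΔxΔp ≥ ℏ/2

The minimum uncertainty in position is:
Δx_min = ℏ/(2Δp)
Δx_min = (1.055e-34 J·s) / (2 × 5.390e-26 kg·m/s)
Δx_min = 9.783e-10 m = 978.267 pm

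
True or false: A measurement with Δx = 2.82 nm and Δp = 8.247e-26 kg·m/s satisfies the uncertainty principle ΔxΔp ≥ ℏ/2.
Yes, it satisfies the uncertainty principle.

Calculate the product ΔxΔp:
ΔxΔp = (2.820e-09 m) × (8.247e-26 kg·m/s)
ΔxΔp = 2.326e-34 J·s

Compare to the minimum allowed value ℏ/2:
ℏ/2 = 5.273e-35 J·s

Since ΔxΔp = 2.326e-34 J·s ≥ 5.273e-35 J·s = ℏ/2,
the measurement satisfies the uncertainty principle.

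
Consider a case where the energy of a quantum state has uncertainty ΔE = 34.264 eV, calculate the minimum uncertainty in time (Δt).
9.605 as

Using the energy-time uncertainty principle:
ΔEΔt ≥ ℏ/2

The minimum uncertainty in time is:
Δt_min = ℏ/(2ΔE)
Δt_min = (1.055e-34 J·s) / (2 × 5.490e-18 J)
Δt_min = 9.605e-18 s = 9.605 as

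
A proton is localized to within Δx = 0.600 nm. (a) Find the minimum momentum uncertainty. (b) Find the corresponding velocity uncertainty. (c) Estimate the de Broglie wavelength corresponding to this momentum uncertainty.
(a) Δp_min = 8.788 × 10^-26 kg·m/s
(b) Δv_min = 52.541 m/s
(c) λ_dB = 7.540 nm

Step-by-step:

(a) From the uncertainty principle:
Δp_min = ℏ/(2Δx) = (1.055e-34 J·s)/(2 × 6.000e-10 m) = 8.788e-26 kg·m/s

(b) The velocity uncertainty:
Δv = Δp/m = (8.788e-26 kg·m/s)/(1.673e-27 kg) = 5.254e+01 m/s = 52.541 m/s

(c) The de Broglie wavelength for this momentum:
λ = h/p = (6.626e-34 J·s)/(8.788e-26 kg·m/s) = 7.540e-09 m = 7.540 nm

Note: The de Broglie wavelength is comparable to the localization size, as expected from wave-particle duality.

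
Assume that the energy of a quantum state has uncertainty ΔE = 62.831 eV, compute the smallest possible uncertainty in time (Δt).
5.238 as

Using the energy-time uncertainty principle:
ΔEΔt ≥ ℏ/2

The minimum uncertainty in time is:
Δt_min = ℏ/(2ΔE)
Δt_min = (1.055e-34 J·s) / (2 × 1.007e-17 J)
Δt_min = 5.238e-18 s = 5.238 as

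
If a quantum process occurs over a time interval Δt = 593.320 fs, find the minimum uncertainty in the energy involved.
554.685 μeV

Using the energy-time uncertainty principle:
ΔEΔt ≥ ℏ/2

The minimum uncertainty in energy is:
ΔE_min = ℏ/(2Δt)
ΔE_min = (1.055e-34 J·s) / (2 × 5.933e-13 s)
ΔE_min = 8.887e-23 J = 554.685 μeV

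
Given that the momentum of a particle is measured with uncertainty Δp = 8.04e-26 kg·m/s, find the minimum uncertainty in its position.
655.828 pm

Using the Heisenberg uncertainty principle:
ΔxΔp ≥ ℏ/2

The minimum uncertainty in position is:
Δx_min = ℏ/(2Δp)
Δx_min = (1.055e-34 J·s) / (2 × 8.040e-26 kg·m/s)
Δx_min = 6.558e-10 m = 655.828 pm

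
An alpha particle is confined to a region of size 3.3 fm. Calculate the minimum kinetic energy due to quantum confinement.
119.909 keV

Using the uncertainty principle:

1. Position uncertainty: Δx ≈ 3.300e-15 m
2. Minimum momentum uncertainty: Δp = ℏ/(2Δx) = 1.598e-20 kg·m/s
3. Minimum kinetic energy:
   KE = (Δp)²/(2m) = (1.598e-20)²/(2 × 6.645e-27 kg)
   KE = 1.921e-14 J = 119.909 keV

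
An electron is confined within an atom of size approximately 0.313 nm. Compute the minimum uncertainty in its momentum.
1.685 × 10^-25 kg·m/s

Using the Heisenberg uncertainty principle:
ΔxΔp ≥ ℏ/2

With Δx ≈ L = 3.130e-10 m (the confinement size):
Δp_min = ℏ/(2Δx)
Δp_min = (1.055e-34 J·s) / (2 × 3.130e-10 m)
Δp_min = 1.685e-25 kg·m/s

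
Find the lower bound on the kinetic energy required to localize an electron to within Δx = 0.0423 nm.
5.323 eV

Localizing a particle requires giving it sufficient momentum uncertainty:

1. From uncertainty principle: Δp ≥ ℏ/(2Δx)
   Δp_min = (1.055e-34 J·s) / (2 × 4.230e-11 m)
   Δp_min = 1.247e-24 kg·m/s

2. This momentum uncertainty corresponds to kinetic energy:
   KE ≈ (Δp)²/(2m) = (1.247e-24)²/(2 × 9.109e-31 kg)
   KE = 8.529e-19 J = 5.323 eV

Tighter localization requires more energy.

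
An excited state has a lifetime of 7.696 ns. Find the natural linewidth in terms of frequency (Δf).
10.340 MHz

Using the energy-time uncertainty principle and E = hf:
ΔEΔt ≥ ℏ/2
hΔf·Δt ≥ ℏ/2

The minimum frequency uncertainty is:
Δf = ℏ/(2hτ) = 1/(4πτ)
Δf = 1/(4π × 7.696e-09 s)
Δf = 1.034e+07 Hz = 10.340 MHz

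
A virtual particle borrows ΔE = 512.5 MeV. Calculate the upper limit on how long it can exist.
6.422 × 10^-25 s

Using the energy-time uncertainty principle:
ΔEΔt ≥ ℏ/2

For a virtual particle borrowing energy ΔE, the maximum lifetime is:
Δt_max = ℏ/(2ΔE)

Converting energy:
ΔE = 512.5 MeV = 8.211e-11 J

Δt_max = (1.055e-34 J·s) / (2 × 8.211e-11 J)
Δt_max = 6.422e-25 s = 6.422 × 10^-25 s

Virtual particles with higher borrowed energy exist for shorter times.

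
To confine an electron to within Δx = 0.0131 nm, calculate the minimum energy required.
55.503 eV

Localizing a particle requires giving it sufficient momentum uncertainty:

1. From uncertainty principle: Δp ≥ ℏ/(2Δx)
   Δp_min = (1.055e-34 J·s) / (2 × 1.310e-11 m)
   Δp_min = 4.025e-24 kg·m/s

2. This momentum uncertainty corresponds to kinetic energy:
   KE ≈ (Δp)²/(2m) = (4.025e-24)²/(2 × 9.109e-31 kg)
   KE = 8.893e-18 J = 55.503 eV

Tighter localization requires more energy.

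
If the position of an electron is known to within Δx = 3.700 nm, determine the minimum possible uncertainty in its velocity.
15.644 km/s

Using the Heisenberg uncertainty principle and Δp = mΔv:
ΔxΔp ≥ ℏ/2
Δx(mΔv) ≥ ℏ/2

The minimum uncertainty in velocity is:
Δv_min = ℏ/(2mΔx)
Δv_min = (1.055e-34 J·s) / (2 × 9.109e-31 kg × 3.700e-09 m)
Δv_min = 1.564e+04 m/s = 15.644 km/s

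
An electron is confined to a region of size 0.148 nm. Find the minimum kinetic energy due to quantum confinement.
434.850 meV

Using the uncertainty principle:

1. Position uncertainty: Δx ≈ 1.480e-10 m
2. Minimum momentum uncertainty: Δp = ℏ/(2Δx) = 3.563e-25 kg·m/s
3. Minimum kinetic energy:
   KE = (Δp)²/(2m) = (3.563e-25)²/(2 × 9.109e-31 kg)
   KE = 6.967e-20 J = 434.850 meV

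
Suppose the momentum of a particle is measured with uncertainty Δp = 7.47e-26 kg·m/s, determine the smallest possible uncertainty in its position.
705.871 pm

Using the Heisenberg uncertainty principle:
ΔxΔp ≥ ℏ/2

The minimum uncertainty in position is:
Δx_min = ℏ/(2Δp)
Δx_min = (1.055e-34 J·s) / (2 × 7.470e-26 kg·m/s)
Δx_min = 7.059e-10 m = 705.871 pm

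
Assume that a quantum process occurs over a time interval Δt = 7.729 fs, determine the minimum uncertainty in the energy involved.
42.581 meV

Using the energy-time uncertainty principle:
ΔEΔt ≥ ℏ/2

The minimum uncertainty in energy is:
ΔE_min = ℏ/(2Δt)
ΔE_min = (1.055e-34 J·s) / (2 × 7.729e-15 s)
ΔE_min = 6.822e-21 J = 42.581 meV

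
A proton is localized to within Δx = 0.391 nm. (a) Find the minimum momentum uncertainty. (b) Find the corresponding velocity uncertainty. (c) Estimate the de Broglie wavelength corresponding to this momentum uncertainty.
(a) Δp_min = 1.349 × 10^-25 kg·m/s
(b) Δv_min = 80.625 m/s
(c) λ_dB = 4.913 nm

Step-by-step:

(a) From the uncertainty principle:
Δp_min = ℏ/(2Δx) = (1.055e-34 J·s)/(2 × 3.910e-10 m) = 1.349e-25 kg·m/s

(b) The velocity uncertainty:
Δv = Δp/m = (1.349e-25 kg·m/s)/(1.673e-27 kg) = 8.063e+01 m/s = 80.625 m/s

(c) The de Broglie wavelength for this momentum:
λ = h/p = (6.626e-34 J·s)/(1.349e-25 kg·m/s) = 4.913e-09 m = 4.913 nm

Note: The de Broglie wavelength is comparable to the localization size, as expected from wave-particle duality.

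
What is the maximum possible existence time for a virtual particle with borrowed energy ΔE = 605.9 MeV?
5.432 × 10^-25 s

Using the energy-time uncertainty principle:
ΔEΔt ≥ ℏ/2

For a virtual particle borrowing energy ΔE, the maximum lifetime is:
Δt_max = ℏ/(2ΔE)

Converting energy:
ΔE = 605.9 MeV = 9.708e-11 J

Δt_max = (1.055e-34 J·s) / (2 × 9.708e-11 J)
Δt_max = 5.432e-25 s = 5.432 × 10^-25 s

Virtual particles with higher borrowed energy exist for shorter times.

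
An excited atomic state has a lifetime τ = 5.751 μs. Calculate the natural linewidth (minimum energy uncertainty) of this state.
57.226 peV

Using the energy-time uncertainty principle:
ΔEΔt ≥ ℏ/2

The lifetime τ represents the time uncertainty Δt.
The natural linewidth (minimum energy uncertainty) is:

ΔE = ℏ/(2τ)
ΔE = (1.055e-34 J·s) / (2 × 5.751e-06 s)
ΔE = 9.169e-30 J = 57.226 peV

This natural linewidth limits the precision of spectroscopic measurements.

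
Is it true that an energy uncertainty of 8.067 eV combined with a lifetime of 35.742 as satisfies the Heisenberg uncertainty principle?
No, it violates the uncertainty relation.

Calculate the product ΔEΔt:
ΔE = 8.067 eV = 1.292e-18 J
ΔEΔt = (1.292e-18 J) × (3.574e-17 s)
ΔEΔt = 4.620e-35 J·s

Compare to the minimum allowed value ℏ/2:
ℏ/2 = 5.273e-35 J·s

Since ΔEΔt = 4.620e-35 J·s < 5.273e-35 J·s = ℏ/2,
this violates the uncertainty relation.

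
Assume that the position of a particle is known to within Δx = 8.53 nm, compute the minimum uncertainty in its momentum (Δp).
6.182 × 10^-27 kg·m/s

Using the Heisenberg uncertainty principle:
ΔxΔp ≥ ℏ/2

The minimum uncertainty in momentum is:
Δp_min = ℏ/(2Δx)
Δp_min = (1.055e-34 J·s) / (2 × 8.530e-09 m)
Δp_min = 6.182e-27 kg·m/s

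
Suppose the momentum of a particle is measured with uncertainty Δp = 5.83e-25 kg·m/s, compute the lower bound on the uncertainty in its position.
90.444 pm

Using the Heisenberg uncertainty principle:
ΔxΔp ≥ ℏ/2

The minimum uncertainty in position is:
Δx_min = ℏ/(2Δp)
Δx_min = (1.055e-34 J·s) / (2 × 5.830e-25 kg·m/s)
Δx_min = 9.044e-11 m = 90.444 pm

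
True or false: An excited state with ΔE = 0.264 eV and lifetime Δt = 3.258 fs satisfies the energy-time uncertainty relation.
Yes, it satisfies the uncertainty relation.

Calculate the product ΔEΔt:
ΔE = 0.264 eV = 4.230e-20 J
ΔEΔt = (4.230e-20 J) × (3.258e-15 s)
ΔEΔt = 1.378e-34 J·s

Compare to the minimum allowed value ℏ/2:
ℏ/2 = 5.273e-35 J·s

Since ΔEΔt = 1.378e-34 J·s ≥ 5.273e-35 J·s = ℏ/2,
this satisfies the uncertainty relation.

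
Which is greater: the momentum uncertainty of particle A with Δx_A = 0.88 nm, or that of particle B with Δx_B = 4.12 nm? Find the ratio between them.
Particle A has the larger minimum momentum uncertainty, by a factor of 4.68.

For each particle, the minimum momentum uncertainty is Δp_min = ℏ/(2Δx):

Particle A: Δp_A = ℏ/(2×8.800e-10 m) = 5.992e-26 kg·m/s
Particle B: Δp_B = ℏ/(2×4.120e-09 m) = 1.280e-26 kg·m/s

Ratio: Δp_A/Δp_B = 4.68

Since Δp_min ∝ 1/Δx, the particle with smaller position uncertainty (A) has larger momentum uncertainty.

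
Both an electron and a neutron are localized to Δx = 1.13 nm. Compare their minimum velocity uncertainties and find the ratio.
The electron has the larger minimum velocity uncertainty, by a ratio of 1838.7.

For both particles, Δp_min = ℏ/(2Δx) = 4.666e-26 kg·m/s (same for both).

The velocity uncertainty is Δv = Δp/m:
- electron: Δv = 4.666e-26 / 9.109e-31 = 5.122e+04 m/s = 51.225 km/s
- neutron: Δv = 4.666e-26 / 1.675e-27 = 2.786e+01 m/s = 27.859 m/s

Ratio: 5.122e+04 / 2.786e+01 = 1838.7

The lighter particle has larger velocity uncertainty because Δv ∝ 1/m.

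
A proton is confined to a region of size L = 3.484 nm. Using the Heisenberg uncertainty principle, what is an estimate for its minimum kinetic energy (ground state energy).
427.364 neV

Using the uncertainty principle to estimate ground state energy:

1. The position uncertainty is approximately the confinement size:
   Δx ≈ L = 3.484e-09 m

2. From ΔxΔp ≥ ℏ/2, the minimum momentum uncertainty is:
   Δp ≈ ℏ/(2L) = 1.513e-26 kg·m/s

3. The kinetic energy is approximately:
   KE ≈ (Δp)²/(2m) = (1.513e-26)²/(2 × 1.673e-27 kg)
   KE ≈ 6.847e-26 J = 427.364 neV

This is an order-of-magnitude estimate of the ground state energy.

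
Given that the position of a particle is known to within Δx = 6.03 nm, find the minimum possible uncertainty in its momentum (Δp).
8.744 × 10^-27 kg·m/s

Using the Heisenberg uncertainty principle:
ΔxΔp ≥ ℏ/2

The minimum uncertainty in momentum is:
Δp_min = ℏ/(2Δx)
Δp_min = (1.055e-34 J·s) / (2 × 6.030e-09 m)
Δp_min = 8.744e-27 kg·m/s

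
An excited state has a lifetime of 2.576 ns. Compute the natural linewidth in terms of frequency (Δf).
30.892 MHz

Using the energy-time uncertainty principle and E = hf:
ΔEΔt ≥ ℏ/2
hΔf·Δt ≥ ℏ/2

The minimum frequency uncertainty is:
Δf = ℏ/(2hτ) = 1/(4πτ)
Δf = 1/(4π × 2.576e-09 s)
Δf = 3.089e+07 Hz = 30.892 MHz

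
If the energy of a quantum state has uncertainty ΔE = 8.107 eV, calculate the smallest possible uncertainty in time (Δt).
40.595 as

Using the energy-time uncertainty principle:
ΔEΔt ≥ ℏ/2

The minimum uncertainty in time is:
Δt_min = ℏ/(2ΔE)
Δt_min = (1.055e-34 J·s) / (2 × 1.299e-18 J)
Δt_min = 4.060e-17 s = 40.595 as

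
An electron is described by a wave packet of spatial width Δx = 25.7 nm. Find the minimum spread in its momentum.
2.052 × 10^-27 kg·m/s

For a wave packet, the spatial width Δx and momentum spread Δp are related by the uncertainty principle:
ΔxΔp ≥ ℏ/2

The minimum momentum spread is:
Δp_min = ℏ/(2Δx)
Δp_min = (1.055e-34 J·s) / (2 × 2.570e-08 m)
Δp_min = 2.052e-27 kg·m/s

A wave packet cannot have both a well-defined position and well-defined momentum.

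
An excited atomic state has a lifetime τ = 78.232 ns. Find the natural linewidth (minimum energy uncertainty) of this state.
4.207 neV

Using the energy-time uncertainty principle:
ΔEΔt ≥ ℏ/2

The lifetime τ represents the time uncertainty Δt.
The natural linewidth (minimum energy uncertainty) is:

ΔE = ℏ/(2τ)
ΔE = (1.055e-34 J·s) / (2 × 7.823e-08 s)
ΔE = 6.740e-28 J = 4.207 neV

This natural linewidth limits the precision of spectroscopic measurements.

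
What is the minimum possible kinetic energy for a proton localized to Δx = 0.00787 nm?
83.754 meV

Localizing a particle requires giving it sufficient momentum uncertainty:

1. From uncertainty principle: Δp ≥ ℏ/(2Δx)
   Δp_min = (1.055e-34 J·s) / (2 × 7.870e-12 m)
   Δp_min = 6.700e-24 kg·m/s

2. This momentum uncertainty corresponds to kinetic energy:
   KE ≈ (Δp)²/(2m) = (6.700e-24)²/(2 × 1.673e-27 kg)
   KE = 1.342e-20 J = 83.754 meV

Tighter localization requires more energy.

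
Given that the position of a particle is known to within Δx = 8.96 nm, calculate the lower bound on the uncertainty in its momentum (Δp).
5.885 × 10^-27 kg·m/s

Using the Heisenberg uncertainty principle:
ΔxΔp ≥ ℏ/2

The minimum uncertainty in momentum is:
Δp_min = ℏ/(2Δx)
Δp_min = (1.055e-34 J·s) / (2 × 8.960e-09 m)
Δp_min = 5.885e-27 kg·m/s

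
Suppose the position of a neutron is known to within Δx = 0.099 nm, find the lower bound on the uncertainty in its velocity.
317.991 m/s

Using the Heisenberg uncertainty principle and Δp = mΔv:
ΔxΔp ≥ ℏ/2
Δx(mΔv) ≥ ℏ/2

The minimum uncertainty in velocity is:
Δv_min = ℏ/(2mΔx)
Δv_min = (1.055e-34 J·s) / (2 × 1.675e-27 kg × 9.900e-11 m)
Δv_min = 3.180e+02 m/s = 317.991 m/s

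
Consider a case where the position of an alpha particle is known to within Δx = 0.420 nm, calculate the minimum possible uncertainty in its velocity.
18.894 m/s

Using the Heisenberg uncertainty principle and Δp = mΔv:
ΔxΔp ≥ ℏ/2
Δx(mΔv) ≥ ℏ/2

The minimum uncertainty in velocity is:
Δv_min = ℏ/(2mΔx)
Δv_min = (1.055e-34 J·s) / (2 × 6.645e-27 kg × 4.200e-10 m)
Δv_min = 1.889e+01 m/s = 18.894 m/s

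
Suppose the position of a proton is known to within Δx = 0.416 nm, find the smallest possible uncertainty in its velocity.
75.780 m/s

Using the Heisenberg uncertainty principle and Δp = mΔv:
ΔxΔp ≥ ℏ/2
Δx(mΔv) ≥ ℏ/2

The minimum uncertainty in velocity is:
Δv_min = ℏ/(2mΔx)
Δv_min = (1.055e-34 J·s) / (2 × 1.673e-27 kg × 4.160e-10 m)
Δv_min = 7.578e+01 m/s = 75.780 m/s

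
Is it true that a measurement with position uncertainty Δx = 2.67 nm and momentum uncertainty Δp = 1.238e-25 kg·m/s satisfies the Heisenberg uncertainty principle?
Yes, it satisfies the uncertainty principle.

Calculate the product ΔxΔp:
ΔxΔp = (2.670e-09 m) × (1.238e-25 kg·m/s)
ΔxΔp = 3.305e-34 J·s

Compare to the minimum allowed value ℏ/2:
ℏ/2 = 5.273e-35 J·s

Since ΔxΔp = 3.305e-34 J·s ≥ 5.273e-35 J·s = ℏ/2,
the measurement satisfies the uncertainty principle.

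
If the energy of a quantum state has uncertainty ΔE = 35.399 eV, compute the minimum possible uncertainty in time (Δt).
9.297 as

Using the energy-time uncertainty principle:
ΔEΔt ≥ ℏ/2

The minimum uncertainty in time is:
Δt_min = ℏ/(2ΔE)
Δt_min = (1.055e-34 J·s) / (2 × 5.672e-18 J)
Δt_min = 9.297e-18 s = 9.297 as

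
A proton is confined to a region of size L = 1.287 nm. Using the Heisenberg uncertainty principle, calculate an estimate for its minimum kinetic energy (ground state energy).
3.132 μeV

Using the uncertainty principle to estimate ground state energy:

1. The position uncertainty is approximately the confinement size:
   Δx ≈ L = 1.287e-09 m

2. From ΔxΔp ≥ ℏ/2, the minimum momentum uncertainty is:
   Δp ≈ ℏ/(2L) = 4.097e-26 kg·m/s

3. The kinetic energy is approximately:
   KE ≈ (Δp)²/(2m) = (4.097e-26)²/(2 × 1.673e-27 kg)
   KE ≈ 5.018e-25 J = 3.132 μeV

This is an order-of-magnitude estimate of the ground state energy.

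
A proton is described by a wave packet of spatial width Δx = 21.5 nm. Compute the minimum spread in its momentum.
2.452 × 10^-27 kg·m/s

For a wave packet, the spatial width Δx and momentum spread Δp are related by the uncertainty principle:
ΔxΔp ≥ ℏ/2

The minimum momentum spread is:
Δp_min = ℏ/(2Δx)
Δp_min = (1.055e-34 J·s) / (2 × 2.150e-08 m)
Δp_min = 2.452e-27 kg·m/s

A wave packet cannot have both a well-defined position and well-defined momentum.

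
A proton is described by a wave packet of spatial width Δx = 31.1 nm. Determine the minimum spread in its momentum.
1.695 × 10^-27 kg·m/s

For a wave packet, the spatial width Δx and momentum spread Δp are related by the uncertainty principle:
ΔxΔp ≥ ℏ/2

The minimum momentum spread is:
Δp_min = ℏ/(2Δx)
Δp_min = (1.055e-34 J·s) / (2 × 3.110e-08 m)
Δp_min = 1.695e-27 kg·m/s

A wave packet cannot have both a well-defined position and well-defined momentum.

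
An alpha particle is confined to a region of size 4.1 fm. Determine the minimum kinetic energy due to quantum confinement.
77.680 keV

Using the uncertainty principle:

1. Position uncertainty: Δx ≈ 4.100e-15 m
2. Minimum momentum uncertainty: Δp = ℏ/(2Δx) = 1.286e-20 kg·m/s
3. Minimum kinetic energy:
   KE = (Δp)²/(2m) = (1.286e-20)²/(2 × 6.645e-27 kg)
   KE = 1.245e-14 J = 77.680 keV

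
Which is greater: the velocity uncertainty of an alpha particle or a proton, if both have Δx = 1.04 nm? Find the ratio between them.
The proton has the larger minimum velocity uncertainty, by a ratio of 4.0.

For both particles, Δp_min = ℏ/(2Δx) = 5.070e-26 kg·m/s (same for both).

The velocity uncertainty is Δv = Δp/m:
- alpha particle: Δv = 5.070e-26 / 6.645e-27 = 7.630e+00 m/s = 7.630 m/s
- proton: Δv = 5.070e-26 / 1.673e-27 = 3.031e+01 m/s = 30.312 m/s

Ratio: 3.031e+01 / 7.630e+00 = 4.0

The lighter particle has larger velocity uncertainty because Δv ∝ 1/m.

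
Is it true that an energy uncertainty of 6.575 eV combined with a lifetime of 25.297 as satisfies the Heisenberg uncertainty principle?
No, it violates the uncertainty relation.

Calculate the product ΔEΔt:
ΔE = 6.575 eV = 1.053e-18 J
ΔEΔt = (1.053e-18 J) × (2.530e-17 s)
ΔEΔt = 2.665e-35 J·s

Compare to the minimum allowed value ℏ/2:
ℏ/2 = 5.273e-35 J·s

Since ΔEΔt = 2.665e-35 J·s < 5.273e-35 J·s = ℏ/2,
this violates the uncertainty relation.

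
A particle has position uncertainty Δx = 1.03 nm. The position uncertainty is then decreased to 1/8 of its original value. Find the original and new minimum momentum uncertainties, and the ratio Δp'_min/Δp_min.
Original Δp_min = 5.119 × 10^-26 kg·m/s; new Δp'_min = 4.095 × 10^-25 kg·m/s; ratio Δp'_min/Δp_min = 8.

From the uncertainty principle ΔxΔp ≥ ℏ/2, the minimum momentum uncertainty is Δp_min = ℏ/(2Δx).

Original (Δx = 1.03 nm = 1.030e-09 m):
Δp_min = (1.055e-34 J·s)/(2 × 1.030e-09 m) = 5.119e-26 kg·m/s

When Δx → (1/8)Δx:
Δp'_min = ℏ/(2 × (1/8)Δx) = 8 × ℏ/(2Δx) = 8 × Δp_min
Δp'_min = 8 × 5.119e-26 kg·m/s = 4.095e-25 kg·m/s

Since Δp_min ∝ 1/Δx, when Δx is decreased to 1/8 of its original value, Δp_min increases to 8 times its original value.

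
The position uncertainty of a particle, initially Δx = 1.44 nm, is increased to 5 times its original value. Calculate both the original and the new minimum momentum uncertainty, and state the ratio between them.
Original Δp_min = 3.662 × 10^-26 kg·m/s; new Δp'_min = 7.323 × 10^-27 kg·m/s; ratio Δp'_min/Δp_min = 1/5.

From the uncertainty principle ΔxΔp ≥ ℏ/2, the minimum momentum uncertainty is Δp_min = ℏ/(2Δx).

Original (Δx = 1.44 nm = 1.440e-09 m):
Δp_min = (1.055e-34 J·s)/(2 × 1.440e-09 m) = 3.662e-26 kg·m/s

When Δx → 5Δx:
Δp'_min = ℏ/(2 × 5Δx) = (1/5) × ℏ/(2Δx) = (1/5) × Δp_min
Δp'_min = 1/5 × 3.662e-26 kg·m/s = 7.323e-27 kg·m/s

Since Δp_min ∝ 1/Δx, when Δx is increased to 5 times its original value, Δp_min decreases to 1/5 of its original value.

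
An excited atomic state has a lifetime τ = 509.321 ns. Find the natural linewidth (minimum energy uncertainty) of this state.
646.166 peV

Using the energy-time uncertainty principle:
ΔEΔt ≥ ℏ/2

The lifetime τ represents the time uncertainty Δt.
The natural linewidth (minimum energy uncertainty) is:

ΔE = ℏ/(2τ)
ΔE = (1.055e-34 J·s) / (2 × 5.093e-07 s)
ΔE = 1.035e-28 J = 646.166 peV

This natural linewidth limits the precision of spectroscopic measurements.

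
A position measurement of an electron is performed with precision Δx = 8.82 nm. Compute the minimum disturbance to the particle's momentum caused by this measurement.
5.978 × 10^-27 kg·m/s

The uncertainty principle implies that measuring position disturbs momentum:
ΔxΔp ≥ ℏ/2

When we measure position with precision Δx, we necessarily introduce a momentum uncertainty:
Δp ≥ ℏ/(2Δx)
Δp_min = (1.055e-34 J·s) / (2 × 8.820e-09 m)
Δp_min = 5.978e-27 kg·m/s

The more precisely we measure position, the greater the momentum disturbance.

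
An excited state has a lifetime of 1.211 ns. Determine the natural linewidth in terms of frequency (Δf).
65.712 MHz

Using the energy-time uncertainty principle and E = hf:
ΔEΔt ≥ ℏ/2
hΔf·Δt ≥ ℏ/2

The minimum frequency uncertainty is:
Δf = ℏ/(2hτ) = 1/(4πτ)
Δf = 1/(4π × 1.211e-09 s)
Δf = 6.571e+07 Hz = 65.712 MHz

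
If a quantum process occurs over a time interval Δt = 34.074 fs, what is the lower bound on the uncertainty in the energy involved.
9.659 meV

Using the energy-time uncertainty principle:
ΔEΔt ≥ ℏ/2

The minimum uncertainty in energy is:
ΔE_min = ℏ/(2Δt)
ΔE_min = (1.055e-34 J·s) / (2 × 3.407e-14 s)
ΔE_min = 1.547e-21 J = 9.659 meV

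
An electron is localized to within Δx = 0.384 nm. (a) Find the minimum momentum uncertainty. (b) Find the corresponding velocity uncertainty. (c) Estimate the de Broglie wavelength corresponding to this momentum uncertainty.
(a) Δp_min = 1.373 × 10^-25 kg·m/s
(b) Δv_min = 150.739 km/s
(c) λ_dB = 4.825 nm

Step-by-step:

(a) From the uncertainty principle:
Δp_min = ℏ/(2Δx) = (1.055e-34 J·s)/(2 × 3.840e-10 m) = 1.373e-25 kg·m/s

(b) The velocity uncertainty:
Δv = Δp/m = (1.373e-25 kg·m/s)/(9.109e-31 kg) = 1.507e+05 m/s = 150.739 km/s

(c) The de Broglie wavelength for this momentum:
λ = h/p = (6.626e-34 J·s)/(1.373e-25 kg·m/s) = 4.825e-09 m = 4.825 nm

Note: The de Broglie wavelength is comparable to the localization size, as expected from wave-particle duality.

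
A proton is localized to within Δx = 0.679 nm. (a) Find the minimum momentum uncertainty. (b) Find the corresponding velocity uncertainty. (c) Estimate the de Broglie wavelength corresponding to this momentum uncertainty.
(a) Δp_min = 7.766 × 10^-26 kg·m/s
(b) Δv_min = 46.428 m/s
(c) λ_dB = 8.533 nm

Step-by-step:

(a) From the uncertainty principle:
Δp_min = ℏ/(2Δx) = (1.055e-34 J·s)/(2 × 6.790e-10 m) = 7.766e-26 kg·m/s

(b) The velocity uncertainty:
Δv = Δp/m = (7.766e-26 kg·m/s)/(1.673e-27 kg) = 4.643e+01 m/s = 46.428 m/s

(c) The de Broglie wavelength for this momentum:
λ = h/p = (6.626e-34 J·s)/(7.766e-26 kg·m/s) = 8.533e-09 m = 8.533 nm

Note: The de Broglie wavelength is comparable to the localization size, as expected from wave-particle duality.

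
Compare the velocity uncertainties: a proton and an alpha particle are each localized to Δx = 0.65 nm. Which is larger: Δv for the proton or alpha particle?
The proton has the larger minimum velocity uncertainty, by a ratio of 4.0.

For both particles, Δp_min = ℏ/(2Δx) = 8.112e-26 kg·m/s (same for both).

The velocity uncertainty is Δv = Δp/m:
- proton: Δv = 8.112e-26 / 1.673e-27 = 4.850e+01 m/s = 48.499 m/s
- alpha particle: Δv = 8.112e-26 / 6.645e-27 = 1.221e+01 m/s = 12.208 m/s

Ratio: 4.850e+01 / 1.221e+01 = 4.0

The lighter particle has larger velocity uncertainty because Δv ∝ 1/m.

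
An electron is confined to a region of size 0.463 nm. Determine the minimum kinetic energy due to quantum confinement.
44.433 meV

Using the uncertainty principle:

1. Position uncertainty: Δx ≈ 4.630e-10 m
2. Minimum momentum uncertainty: Δp = ℏ/(2Δx) = 1.139e-25 kg·m/s
3. Minimum kinetic energy:
   KE = (Δp)²/(2m) = (1.139e-25)²/(2 × 9.109e-31 kg)
   KE = 7.119e-21 J = 44.433 meV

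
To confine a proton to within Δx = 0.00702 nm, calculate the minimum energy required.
105.264 meV

Localizing a particle requires giving it sufficient momentum uncertainty:

1. From uncertainty principle: Δp ≥ ℏ/(2Δx)
   Δp_min = (1.055e-34 J·s) / (2 × 7.020e-12 m)
   Δp_min = 7.511e-24 kg·m/s

2. This momentum uncertainty corresponds to kinetic energy:
   KE ≈ (Δp)²/(2m) = (7.511e-24)²/(2 × 1.673e-27 kg)
   KE = 1.687e-20 J = 105.264 meV

Tighter localization requires more energy.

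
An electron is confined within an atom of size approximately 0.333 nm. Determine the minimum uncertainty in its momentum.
1.583 × 10^-25 kg·m/s

Using the Heisenberg uncertainty principle:
ΔxΔp ≥ ℏ/2

With Δx ≈ L = 3.330e-10 m (the confinement size):
Δp_min = ℏ/(2Δx)
Δp_min = (1.055e-34 J·s) / (2 × 3.330e-10 m)
Δp_min = 1.583e-25 kg·m/s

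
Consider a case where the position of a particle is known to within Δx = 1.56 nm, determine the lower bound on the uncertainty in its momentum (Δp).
3.380 × 10^-26 kg·m/s

Using the Heisenberg uncertainty principle:
ΔxΔp ≥ ℏ/2

The minimum uncertainty in momentum is:
Δp_min = ℏ/(2Δx)
Δp_min = (1.055e-34 J·s) / (2 × 1.560e-09 m)
Δp_min = 3.380e-26 kg·m/s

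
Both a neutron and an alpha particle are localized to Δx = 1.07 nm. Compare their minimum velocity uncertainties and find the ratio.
The neutron has the larger minimum velocity uncertainty, by a ratio of 4.0.

For both particles, Δp_min = ℏ/(2Δx) = 4.928e-26 kg·m/s (same for both).

The velocity uncertainty is Δv = Δp/m:
- neutron: Δv = 4.928e-26 / 1.675e-27 = 2.942e+01 m/s = 29.422 m/s
- alpha particle: Δv = 4.928e-26 / 6.645e-27 = 7.416e+00 m/s = 7.416 m/s

Ratio: 2.942e+01 / 7.416e+00 = 4.0

The lighter particle has larger velocity uncertainty because Δv ∝ 1/m.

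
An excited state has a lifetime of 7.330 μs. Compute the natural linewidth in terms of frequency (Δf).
10.856 kHz

Using the energy-time uncertainty principle and E = hf:
ΔEΔt ≥ ℏ/2
hΔf·Δt ≥ ℏ/2

The minimum frequency uncertainty is:
Δf = ℏ/(2hτ) = 1/(4πτ)
Δf = 1/(4π × 7.330e-06 s)
Δf = 1.086e+04 Hz = 10.856 kHz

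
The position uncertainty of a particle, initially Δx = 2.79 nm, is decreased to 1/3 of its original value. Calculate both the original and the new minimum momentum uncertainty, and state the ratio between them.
Original Δp_min = 1.890 × 10^-26 kg·m/s; new Δp'_min = 5.670 × 10^-26 kg·m/s; ratio Δp'_min/Δp_min = 3.

From the uncertainty principle ΔxΔp ≥ ℏ/2, the minimum momentum uncertainty is Δp_min = ℏ/(2Δx).

Original (Δx = 2.79 nm = 2.790e-09 m):
Δp_min = (1.055e-34 J·s)/(2 × 2.790e-09 m) = 1.890e-26 kg·m/s

When Δx → (1/3)Δx:
Δp'_min = ℏ/(2 × (1/3)Δx) = 3 × ℏ/(2Δx) = 3 × Δp_min
Δp'_min = 3 × 1.890e-26 kg·m/s = 5.670e-26 kg·m/s

Since Δp_min ∝ 1/Δx, when Δx is decreased to 1/3 of its original value, Δp_min increases to 3 times its original value.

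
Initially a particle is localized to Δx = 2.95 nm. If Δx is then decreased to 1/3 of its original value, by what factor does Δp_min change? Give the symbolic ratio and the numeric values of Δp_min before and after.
Original Δp_min = 1.787 × 10^-26 kg·m/s; new Δp'_min = 5.362 × 10^-26 kg·m/s; ratio Δp'_min/Δp_min = 3.

From the uncertainty principle ΔxΔp ≥ ℏ/2, the minimum momentum uncertainty is Δp_min = ℏ/(2Δx).

Original (Δx = 2.95 nm = 2.950e-09 m):
Δp_min = (1.055e-34 J·s)/(2 × 2.950e-09 m) = 1.787e-26 kg·m/s

When Δx → (1/3)Δx:
Δp'_min = ℏ/(2 × (1/3)Δx) = 3 × ℏ/(2Δx) = 3 × Δp_min
Δp'_min = 3 × 1.787e-26 kg·m/s = 5.362e-26 kg·m/s

Since Δp_min ∝ 1/Δx, when Δx is decreased to 1/3 of its original value, Δp_min increases to 3 times its original value.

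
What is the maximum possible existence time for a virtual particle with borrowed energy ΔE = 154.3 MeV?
2.133 ys

Using the energy-time uncertainty principle:
ΔEΔt ≥ ℏ/2

For a virtual particle borrowing energy ΔE, the maximum lifetime is:
Δt_max = ℏ/(2ΔE)

Converting energy:
ΔE = 154.3 MeV = 2.472e-11 J

Δt_max = (1.055e-34 J·s) / (2 × 2.472e-11 J)
Δt_max = 2.133e-24 s = 2.133 ys

Virtual particles with higher borrowed energy exist for shorter times.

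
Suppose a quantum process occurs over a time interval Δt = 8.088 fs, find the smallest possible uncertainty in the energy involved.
40.691 meV

Using the energy-time uncertainty principle:
ΔEΔt ≥ ℏ/2

The minimum uncertainty in energy is:
ΔE_min = ℏ/(2Δt)
ΔE_min = (1.055e-34 J·s) / (2 × 8.088e-15 s)
ΔE_min = 6.519e-21 J = 40.691 meV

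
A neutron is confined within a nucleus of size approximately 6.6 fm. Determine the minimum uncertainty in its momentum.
7.989 × 10^-21 kg·m/s

Using the Heisenberg uncertainty principle:
ΔxΔp ≥ ℏ/2

With Δx ≈ L = 6.600e-15 m (the confinement size):
Δp_min = ℏ/(2Δx)
Δp_min = (1.055e-34 J·s) / (2 × 6.600e-15 m)
Δp_min = 7.989e-21 kg·m/s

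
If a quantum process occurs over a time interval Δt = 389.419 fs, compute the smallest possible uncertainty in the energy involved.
845.120 μeV

Using the energy-time uncertainty principle:
ΔEΔt ≥ ℏ/2

The minimum uncertainty in energy is:
ΔE_min = ℏ/(2Δt)
ΔE_min = (1.055e-34 J·s) / (2 × 3.894e-13 s)
ΔE_min = 1.354e-22 J = 845.120 μeV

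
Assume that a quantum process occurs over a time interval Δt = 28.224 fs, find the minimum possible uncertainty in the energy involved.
11.661 meV

Using the energy-time uncertainty principle:
ΔEΔt ≥ ℏ/2

The minimum uncertainty in energy is:
ΔE_min = ℏ/(2Δt)
ΔE_min = (1.055e-34 J·s) / (2 × 2.822e-14 s)
ΔE_min = 1.868e-21 J = 11.661 meV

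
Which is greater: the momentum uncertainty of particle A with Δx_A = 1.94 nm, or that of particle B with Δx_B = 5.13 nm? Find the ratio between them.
Particle A has the larger minimum momentum uncertainty, by a factor of 2.64.

For each particle, the minimum momentum uncertainty is Δp_min = ℏ/(2Δx):

Particle A: Δp_A = ℏ/(2×1.940e-09 m) = 2.718e-26 kg·m/s
Particle B: Δp_B = ℏ/(2×5.130e-09 m) = 1.028e-26 kg·m/s

Ratio: Δp_A/Δp_B = 2.64

Since Δp_min ∝ 1/Δx, the particle with smaller position uncertainty (A) has larger momentum uncertainty.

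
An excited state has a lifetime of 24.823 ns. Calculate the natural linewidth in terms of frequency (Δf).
3.206 MHz

Using the energy-time uncertainty principle and E = hf:
ΔEΔt ≥ ℏ/2
hΔf·Δt ≥ ℏ/2

The minimum frequency uncertainty is:
Δf = ℏ/(2hτ) = 1/(4πτ)
Δf = 1/(4π × 2.482e-08 s)
Δf = 3.206e+06 Hz = 3.206 MHz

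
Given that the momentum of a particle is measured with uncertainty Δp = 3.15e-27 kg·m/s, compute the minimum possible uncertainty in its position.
16.739 nm

Using the Heisenberg uncertainty principle:
ΔxΔp ≥ ℏ/2

The minimum uncertainty in position is:
Δx_min = ℏ/(2Δp)
Δx_min = (1.055e-34 J·s) / (2 × 3.150e-27 kg·m/s)
Δx_min = 1.674e-08 m = 16.739 nm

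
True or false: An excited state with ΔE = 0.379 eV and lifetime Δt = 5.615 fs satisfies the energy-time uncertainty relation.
Yes, it satisfies the uncertainty relation.

Calculate the product ΔEΔt:
ΔE = 0.379 eV = 6.072e-20 J
ΔEΔt = (6.072e-20 J) × (5.615e-15 s)
ΔEΔt = 3.410e-34 J·s

Compare to the minimum allowed value ℏ/2:
ℏ/2 = 5.273e-35 J·s

Since ΔEΔt = 3.410e-34 J·s ≥ 5.273e-35 J·s = ℏ/2,
this satisfies the uncertainty relation.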